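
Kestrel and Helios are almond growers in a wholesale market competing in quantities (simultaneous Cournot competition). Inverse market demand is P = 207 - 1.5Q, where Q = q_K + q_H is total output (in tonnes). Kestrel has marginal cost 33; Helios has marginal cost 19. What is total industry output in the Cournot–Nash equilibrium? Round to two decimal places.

80.44

Kestrel's profit: π_K = (207 - 1.5Q)q_K - (33q_K). Setting ∂π_K/∂q_K = 0: 174 - 3q_K - (3/2)(q_H) = 0.
Helios's first-order condition: 188 - 3q_H - (3/2)(q_K) = 0.
So q_K = (174 - (3/2)q_H)/3 and q_H = (188 - (3/2)q_K)/3.
Solving the pair: q_K = 320/9, q_H = 404/9.
Total output Q = 320/9 + 404/9 = 724/9.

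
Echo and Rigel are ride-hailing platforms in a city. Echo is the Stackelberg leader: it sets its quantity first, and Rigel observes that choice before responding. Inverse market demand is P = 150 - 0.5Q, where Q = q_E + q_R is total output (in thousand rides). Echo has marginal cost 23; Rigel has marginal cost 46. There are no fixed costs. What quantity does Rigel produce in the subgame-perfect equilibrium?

Solve by backward induction. Given q_E, the follower Rigel maximises π_R = (150 - (1/2)q_E - (1/2)q_R)q_R - 46q_R.
Follower FOC: 104 - (1/2)q_E - q_R = 0, so q_R(q_E) = (104 - (1/2)q_E).
The leader anticipates this reaction. Substituting into P = 150 - 0.5Q gives P = 98 - (1/4)q_E, so π_E = (98 - (1/4)q_E)q_E - 23q_E.
Leader FOC: 75 - (1/2)q_E = 0, so q_E = 150.
Then q_R = (104 - (1/2)·150) = 29.

29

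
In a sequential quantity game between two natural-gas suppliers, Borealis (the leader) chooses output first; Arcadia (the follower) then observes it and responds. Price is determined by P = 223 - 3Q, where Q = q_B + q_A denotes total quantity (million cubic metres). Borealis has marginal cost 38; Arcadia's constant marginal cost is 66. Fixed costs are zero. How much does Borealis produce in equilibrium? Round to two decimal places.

The follower Arcadia best-responds to any q_B: π_A = (223 - 3Q)q_A - 66q_A.
∂π_A/∂q_A = 157 - 3q_B - 6q_A = 0 gives the reaction function q_A = (157 - 3q_B)/6.
The leader anticipates this reaction. Substituting into P = 223 - 3Q gives P = 289/2 - (3/2)q_B, so π_B = (289/2 - (3/2)q_B)q_B - 38q_B.
The leader's first-order condition 213/2 - 3q_B = 0 yields q_B = 71/2.
Then q_A = (157 - 3·(71/2))/6 = 101/12.

35.50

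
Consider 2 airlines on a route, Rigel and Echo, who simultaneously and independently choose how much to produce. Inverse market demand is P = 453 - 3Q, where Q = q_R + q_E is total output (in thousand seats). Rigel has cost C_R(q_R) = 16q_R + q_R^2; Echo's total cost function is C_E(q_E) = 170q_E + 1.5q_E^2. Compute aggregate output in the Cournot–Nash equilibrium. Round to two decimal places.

64.08

Rigel's profit: π_R = (453 - 3Q)q_R - (16q_R + q_R²). Setting ∂π_R/∂q_R = 0: 437 - 8q_R - 3(q_E) = 0.
Echo's first-order condition: 283 - 9q_E - 3(q_R) = 0.
So q_R = (437 - 3q_E)/8 and q_E = (283 - 3q_R)/9.
Substituting one into the other gives q_R = 1028/21 and q_E = 953/63.
Total output Q = 1028/21 + 953/63 = 64.0794.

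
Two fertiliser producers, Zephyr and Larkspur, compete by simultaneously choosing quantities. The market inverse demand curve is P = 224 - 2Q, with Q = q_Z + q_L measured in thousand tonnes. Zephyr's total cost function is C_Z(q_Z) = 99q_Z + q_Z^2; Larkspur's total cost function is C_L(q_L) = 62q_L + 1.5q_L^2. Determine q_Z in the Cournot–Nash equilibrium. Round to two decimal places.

Zephyr's profit: π_Z = (224 - 2Q)q_Z - (99q_Z + q_Z²). Setting ∂π_Z/∂q_Z = 0: 125 - 6q_Z - 2(q_L) = 0.
Larkspur's profit: π_L = (224 - 2Q)q_L - (62q_L + (3/2)q_L²). Setting ∂π_L/∂q_L = 0: 162 - 7q_L - 2(q_Z) = 0.
So q_Z = (125 - 2q_L)/6 and q_L = (162 - 2q_Z)/7.
Substituting one into the other gives q_Z = 29/2 and q_L = 19.

14.50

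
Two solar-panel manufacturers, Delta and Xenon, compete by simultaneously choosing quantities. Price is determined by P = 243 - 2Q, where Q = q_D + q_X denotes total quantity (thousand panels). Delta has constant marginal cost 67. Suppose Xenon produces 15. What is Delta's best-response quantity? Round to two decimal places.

36.50

With the rival's output fixed at 15, Delta's profit is π_D = (243 - 2·15 - 2q_D)q_D - (67q_D) = (213 - 2q_D)q_D - (67q_D).
∂π_D/∂q_D = 146 - 4q_D = 0, so q_D = 73/2.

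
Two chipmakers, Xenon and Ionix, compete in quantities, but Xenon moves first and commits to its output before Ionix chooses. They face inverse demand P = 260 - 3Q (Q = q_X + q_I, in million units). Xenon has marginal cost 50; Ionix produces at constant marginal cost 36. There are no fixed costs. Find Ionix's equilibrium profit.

Solve by backward induction. Given q_X, the follower Ionix maximises π_I = (260 - 3q_X - 3q_I)q_I - 36q_I.
Setting the follower's marginal profit to zero, 224 - 3q_X - 6q_I = 0, i.e. q_I = (224 - 3q_X)/6.
The leader anticipates this reaction. Substituting into P = 260 - 3Q gives P = 148 - (3/2)q_X, so π_X = (148 - (3/2)q_X)q_X - 50q_X.
Maximising: ∂π_X/∂q_X = 98 - 3q_X = 0, giving q_X = 98/3.
Then q_I = (224 - 3·(98/3))/6 = 21.
Price P = 260 - 3·(161/3) = 99.
Ionix's profit: (99 - 36)·21 = 1323.

1323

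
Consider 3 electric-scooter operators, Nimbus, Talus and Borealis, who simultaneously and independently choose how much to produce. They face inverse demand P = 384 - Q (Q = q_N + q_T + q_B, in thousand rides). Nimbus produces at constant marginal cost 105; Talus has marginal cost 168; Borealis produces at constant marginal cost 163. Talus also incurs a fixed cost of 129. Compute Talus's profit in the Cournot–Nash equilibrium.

Nimbus's profit: π_N = (384 - Q)q_N - (105q_N). Setting ∂π_N/∂q_N = 0: 279 - 2q_N - (q_T + q_B) = 0.
Talus's profit: π_T = (384 - Q)q_T - (168q_T). Setting ∂π_T/∂q_T = 0: 216 - 2q_T - (q_N + q_B) = 0.
Borealis's profit: π_B = (384 - Q)q_B - (163q_B). Setting ∂π_B/∂q_B = 0: 221 - 2q_B - (q_N + q_T) = 0.
Summing all 3 equations gives 716 − 4Q = 0, hence Q = 179.
Back-substituting: q_N = (279 − 179) = 100, q_T = (216 − 179) = 37, q_B = (221 − 179) = 42.
Price P = 384 - 179 = 205.
Talus's profit: (205 - 168)·37 - 129 = 1240.

1240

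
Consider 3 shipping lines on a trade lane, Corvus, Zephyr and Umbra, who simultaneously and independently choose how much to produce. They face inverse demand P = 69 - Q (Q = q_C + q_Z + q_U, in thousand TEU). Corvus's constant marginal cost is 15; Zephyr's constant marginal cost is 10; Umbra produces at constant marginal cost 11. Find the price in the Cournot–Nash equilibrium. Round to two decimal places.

26.25

Corvus's profit: π_C = (69 - Q)q_C - (15q_C). Setting ∂π_C/∂q_C = 0: 54 - 2q_C - (q_Z + q_U) = 0.
Zephyr's first-order condition: 59 - 2q_Z - (q_C + q_U) = 0.
Umbra's first-order condition: 58 - 2q_U - (q_C + q_Z) = 0.
Adding the 3 first-order conditions: 171 − 4Q = 0, so Q = 171/4.
Back-substituting: q_C = (54 − 171/4) = 45/4, q_Z = (59 − 171/4) = 65/4, q_U = (58 − 171/4) = 61/4.
Total output Q = 171/4, so price P = 69 - 171/4 = 105/4.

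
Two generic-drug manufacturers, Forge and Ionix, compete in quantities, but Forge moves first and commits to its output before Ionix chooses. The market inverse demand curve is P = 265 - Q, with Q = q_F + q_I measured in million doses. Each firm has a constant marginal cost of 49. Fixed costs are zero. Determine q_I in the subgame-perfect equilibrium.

54

Solve by backward induction. Given q_F, the follower Ionix maximises π_I = (265 - q_F - q_I)q_I - 49q_I.
Setting the follower's marginal profit to zero, 216 - q_F - 2q_I = 0, i.e. q_I = (216 - q_F)/2.
The leader anticipates this reaction. Substituting into P = 265 - Q gives P = 157 - (1/2)q_F, so π_F = (157 - (1/2)q_F)q_F - 49q_F.
The leader's first-order condition 108 - q_F = 0 yields q_F = 108.
Then q_I = (216 - 108)/2 = 54.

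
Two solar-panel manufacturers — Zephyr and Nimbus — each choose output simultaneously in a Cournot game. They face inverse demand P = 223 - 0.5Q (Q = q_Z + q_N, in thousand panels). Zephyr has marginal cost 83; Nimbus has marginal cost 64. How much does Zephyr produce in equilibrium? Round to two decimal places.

Zephyr's profit: π_Z = (223 - 0.5Q)q_Z - (83q_Z). Setting ∂π_Z/∂q_Z = 0: 140 - q_Z - (1/2)(q_N) = 0.
Nimbus's first-order condition: 159 - q_N - (1/2)(q_Z) = 0.
Rearranging gives the reaction functions q_Z = (140 - (1/2)q_N) and q_N = (159 - (1/2)q_Z).
Substituting one into the other gives q_Z = 242/3 and q_N = 356/3.

80.67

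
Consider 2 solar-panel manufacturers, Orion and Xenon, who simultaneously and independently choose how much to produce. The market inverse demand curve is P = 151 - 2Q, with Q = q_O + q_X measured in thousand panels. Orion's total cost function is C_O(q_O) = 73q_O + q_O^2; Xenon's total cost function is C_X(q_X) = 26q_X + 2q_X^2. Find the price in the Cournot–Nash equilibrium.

Orion's profit: π_O = (151 - 2Q)q_O - (73q_O + q_O²). Setting ∂π_O/∂q_O = 0: 78 - 6q_O - 2(q_X) = 0.
Xenon's first-order condition: 125 - 8q_X - 2(q_O) = 0.
Rearranging gives the reaction functions q_O = (78 - 2q_X)/6 and q_X = (125 - 2q_O)/8.
Substituting one into the other gives q_O = 17/2 and q_X = 27/2.
Total output Q = 22, so price P = 151 - 2·22 = 107.

107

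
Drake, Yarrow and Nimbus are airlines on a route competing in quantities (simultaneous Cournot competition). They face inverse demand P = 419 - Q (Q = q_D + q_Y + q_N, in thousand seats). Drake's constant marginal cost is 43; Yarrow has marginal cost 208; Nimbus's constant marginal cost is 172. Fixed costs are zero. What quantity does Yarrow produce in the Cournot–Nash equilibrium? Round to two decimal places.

Drake's profit: π_D = (419 - Q)q_D - (43q_D). Setting ∂π_D/∂q_D = 0: 376 - 2q_D - (q_Y + q_N) = 0.
Yarrow's first-order condition: 211 - 2q_Y - (q_D + q_N) = 0.
Nimbus's profit: π_N = (419 - Q)q_N - (172q_N). Setting ∂π_N/∂q_N = 0: 247 - 2q_N - (q_D + q_Y) = 0.
Adding the 3 first-order conditions: 834 − 4Q = 0, so Q = 417/2.
Back-substituting: q_D = (376 − 417/2) = 335/2, q_Y = (211 − 417/2) = 5/2, q_N = (247 − 417/2) = 77/2.

2.50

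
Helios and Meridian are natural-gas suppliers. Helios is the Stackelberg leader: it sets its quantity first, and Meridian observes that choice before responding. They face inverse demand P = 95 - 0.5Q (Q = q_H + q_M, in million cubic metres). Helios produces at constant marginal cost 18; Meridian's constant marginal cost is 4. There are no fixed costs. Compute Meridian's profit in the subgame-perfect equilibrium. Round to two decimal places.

Solve by backward induction. Given q_H, the follower Meridian maximises π_M = (95 - (1/2)q_H - (1/2)q_M)q_M - 4q_M.
∂π_M/∂q_M = 91 - (1/2)q_H - q_M = 0 gives the reaction function q_M = (91 - (1/2)q_H).
Helios substitutes q_M(q_H) into its own profit: π_H = q_H(95 - (1/2)q_H - (91 - (1/2)q_H)/2) - 18q_H = (99/2 - (1/4)q_H)q_H - 18q_H.
Leader FOC: 63/2 - (1/2)q_H = 0, so q_H = 63.
Then q_M = (91 - (1/2)·63) = 119/2.
Price P = 95 - (1/2)·(245/2) = 135/4.
Meridian's profit: (135/4 - 4)·(119/2) = 1770.1250.

1770.13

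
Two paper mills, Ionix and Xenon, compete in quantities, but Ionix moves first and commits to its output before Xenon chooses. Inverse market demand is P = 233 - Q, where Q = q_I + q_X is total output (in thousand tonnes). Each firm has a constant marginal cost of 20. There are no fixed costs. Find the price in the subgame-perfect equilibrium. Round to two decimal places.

73.25

Solve by backward induction. Given q_I, the follower Xenon maximises π_X = (233 - q_I - q_X)q_X - 20q_X.
∂π_X/∂q_X = 213 - q_I - 2q_X = 0 gives the reaction function q_X = (213 - q_I)/2.
The leader anticipates this reaction. Substituting into P = 233 - Q gives P = 253/2 - (1/2)q_I, so π_I = (253/2 - (1/2)q_I)q_I - 20q_I.
Leader FOC: 213/2 - q_I = 0, so q_I = 213/2.
Then q_X = (213 - 213/2)/2 = 213/4.
Total output Q = 639/4, so price P = 233 - 639/4 = 293/4.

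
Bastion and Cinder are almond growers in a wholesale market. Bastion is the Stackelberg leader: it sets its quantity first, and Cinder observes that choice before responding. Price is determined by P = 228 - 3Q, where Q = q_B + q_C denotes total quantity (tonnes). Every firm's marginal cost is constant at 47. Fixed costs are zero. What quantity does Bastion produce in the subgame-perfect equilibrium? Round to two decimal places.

Solve by backward induction. Given q_B, the follower Cinder maximises π_C = (228 - 3q_B - 3q_C)q_C - 47q_C.
Setting the follower's marginal profit to zero, 181 - 3q_B - 6q_C = 0, i.e. q_C = (181 - 3q_B)/6.
The leader anticipates this reaction. Substituting into P = 228 - 3Q gives P = 275/2 - (3/2)q_B, so π_B = (275/2 - (3/2)q_B)q_B - 47q_B.
The leader's first-order condition 181/2 - 3q_B = 0 yields q_B = 181/6.
Then q_C = (181 - 3·(181/6))/6 = 181/12.

30.17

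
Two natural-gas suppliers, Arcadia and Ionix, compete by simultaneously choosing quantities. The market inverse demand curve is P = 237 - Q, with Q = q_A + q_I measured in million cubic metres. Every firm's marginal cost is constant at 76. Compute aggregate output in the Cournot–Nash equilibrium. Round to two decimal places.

107.33

A representative firm's profit is π_i = q_i(237 - Q) - 76q_i.
First-order condition (treating rivals' output as given): 161 - 2q_i - q_j = 0.
By symmetry each firm produces the same amount; substituting q_j = q_i yields q_i = 161/3.
Total output Q = 161/3 + 161/3 = 322/3.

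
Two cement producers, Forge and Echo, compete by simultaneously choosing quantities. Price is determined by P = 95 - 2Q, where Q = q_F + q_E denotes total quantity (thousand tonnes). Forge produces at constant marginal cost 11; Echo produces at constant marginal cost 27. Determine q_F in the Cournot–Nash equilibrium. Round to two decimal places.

Forge's profit: π_F = (95 - 2Q)q_F - (11q_F). Setting ∂π_F/∂q_F = 0: 84 - 4q_F - 2(q_E) = 0.
Echo's first-order condition: 68 - 4q_E - 2(q_F) = 0.
Best responses: q_F = (84 - 2q_E)/4, q_E = (68 - 2q_F)/4.
Solving the pair: q_F = 50/3, q_E = 26/3.

16.67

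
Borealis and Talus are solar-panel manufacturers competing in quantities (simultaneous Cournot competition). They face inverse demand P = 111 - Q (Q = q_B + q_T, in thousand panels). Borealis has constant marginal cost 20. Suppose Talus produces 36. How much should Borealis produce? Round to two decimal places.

27.50

With the rival's output fixed at 36, Borealis's profit is π_B = (111 - 36 - q_B)q_B - (20q_B) = (75 - q_B)q_B - (20q_B).
∂π_B/∂q_B = 55 - 2q_B = 0, so q_B = 55/2.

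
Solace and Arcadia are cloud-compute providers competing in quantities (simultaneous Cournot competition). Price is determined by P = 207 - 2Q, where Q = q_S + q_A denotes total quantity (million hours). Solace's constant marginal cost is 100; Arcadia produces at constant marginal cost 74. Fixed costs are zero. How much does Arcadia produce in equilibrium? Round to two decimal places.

26.50

Solace's profit: π_S = (207 - 2Q)q_S - (100q_S). Setting ∂π_S/∂q_S = 0: 107 - 4q_S - 2(q_A) = 0.
Arcadia's profit: π_A = (207 - 2Q)q_A - (74q_A). Setting ∂π_A/∂q_A = 0: 133 - 4q_A - 2(q_S) = 0.
So q_S = (107 - 2q_A)/4 and q_A = (133 - 2q_S)/4.
Solving the pair: q_S = 27/2, q_A = 53/2.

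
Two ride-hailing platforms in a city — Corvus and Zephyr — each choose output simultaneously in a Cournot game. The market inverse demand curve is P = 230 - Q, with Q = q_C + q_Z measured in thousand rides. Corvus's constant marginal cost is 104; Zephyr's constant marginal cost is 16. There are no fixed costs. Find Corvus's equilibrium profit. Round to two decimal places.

Corvus's profit: π_C = (230 - Q)q_C - (104q_C). Setting ∂π_C/∂q_C = 0: 126 - 2q_C - (q_Z) = 0.
Zephyr's profit: π_Z = (230 - Q)q_Z - (16q_Z). Setting ∂π_Z/∂q_Z = 0: 214 - 2q_Z - (q_C) = 0.
Rearranging gives the reaction functions q_C = (126 - q_Z)/2 and q_Z = (214 - q_C)/2.
Solving the pair: q_C = 38/3, q_Z = 302/3.
Price P = 230 - 340/3 = 350/3.
Corvus's profit: (350/3 - 104)·(38/3) = 1444/9.

160.44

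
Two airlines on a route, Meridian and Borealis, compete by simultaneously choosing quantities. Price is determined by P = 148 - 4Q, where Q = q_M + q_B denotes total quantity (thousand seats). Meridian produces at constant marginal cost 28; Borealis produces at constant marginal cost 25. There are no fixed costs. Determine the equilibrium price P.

Meridian's profit: π_M = (148 - 4Q)q_M - (28q_M). Setting ∂π_M/∂q_M = 0: 120 - 8q_M - 4(q_B) = 0.
Borealis's profit: π_B = (148 - 4Q)q_B - (25q_B). Setting ∂π_B/∂q_B = 0: 123 - 8q_B - 4(q_M) = 0.
Best responses: q_M = (120 - 4q_B)/8, q_B = (123 - 4q_M)/8.
Solving the pair: q_M = 39/4, q_B = 21/2.
Total output Q = 81/4, so price P = 148 - 4·(81/4) = 67.

67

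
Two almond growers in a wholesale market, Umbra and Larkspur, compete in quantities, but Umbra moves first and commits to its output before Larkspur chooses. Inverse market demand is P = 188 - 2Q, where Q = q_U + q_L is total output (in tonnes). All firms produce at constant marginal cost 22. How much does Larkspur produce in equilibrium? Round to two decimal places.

The follower Larkspur best-responds to any q_U: π_L = (188 - 2Q)q_L - 22q_L.
Follower FOC: 166 - 2q_U - 4q_L = 0, so q_L(q_U) = (166 - 2q_U)/4.
Umbra substitutes q_L(q_U) into its own profit: π_U = q_U(188 - 2q_U - (166 - 2q_U)/2) - 22q_U = (105 - q_U)q_U - 22q_U.
Leader FOC: 83 - 2q_U = 0, so q_U = 83/2.
Then q_L = (166 - 2·(83/2))/4 = 83/4.

20.75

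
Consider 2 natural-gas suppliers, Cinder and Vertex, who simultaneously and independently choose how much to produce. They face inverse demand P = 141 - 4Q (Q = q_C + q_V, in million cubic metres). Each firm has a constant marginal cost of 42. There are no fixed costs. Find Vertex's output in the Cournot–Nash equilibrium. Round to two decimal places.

8.25

Each firm earns π_i = (141 - 4Q)q_i - 42q_i.
Setting ∂π_i/∂q_i = 0 with rivals' quantities fixed: 99 - 8q_i - 4q_j = 0.
With identical firms every q_j equals q_i, so q_j = q_i and 99 = 12q_i, giving q_i = 33/4.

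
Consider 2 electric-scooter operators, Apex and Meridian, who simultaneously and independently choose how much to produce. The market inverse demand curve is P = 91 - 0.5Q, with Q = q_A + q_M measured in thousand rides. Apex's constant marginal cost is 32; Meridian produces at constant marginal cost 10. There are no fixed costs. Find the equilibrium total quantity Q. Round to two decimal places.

Apex's profit: π_A = (91 - 0.5Q)q_A - (32q_A). Setting ∂π_A/∂q_A = 0: 59 - q_A - (1/2)(q_M) = 0.
Meridian's profit: π_M = (91 - 0.5Q)q_M - (10q_M). Setting ∂π_M/∂q_M = 0: 81 - q_M - (1/2)(q_A) = 0.
Best responses: q_A = (59 - (1/2)q_M), q_M = (81 - (1/2)q_A).
Solving the pair: q_A = 74/3, q_M = 206/3.
Total output Q = 74/3 + 206/3 = 280/3.

93.33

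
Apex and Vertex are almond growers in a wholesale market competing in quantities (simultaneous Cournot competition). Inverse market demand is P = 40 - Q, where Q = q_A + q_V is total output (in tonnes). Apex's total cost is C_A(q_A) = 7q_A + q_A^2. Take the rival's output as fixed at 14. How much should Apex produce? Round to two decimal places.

4.75

With the rival's output fixed at 14, Apex's profit is π_A = (40 - 14 - q_A)q_A - (7q_A + q_A²) = (26 - q_A)q_A - (7q_A + q_A²).
∂π_A/∂q_A = 19 - 4q_A = 0, so q_A = 19/4.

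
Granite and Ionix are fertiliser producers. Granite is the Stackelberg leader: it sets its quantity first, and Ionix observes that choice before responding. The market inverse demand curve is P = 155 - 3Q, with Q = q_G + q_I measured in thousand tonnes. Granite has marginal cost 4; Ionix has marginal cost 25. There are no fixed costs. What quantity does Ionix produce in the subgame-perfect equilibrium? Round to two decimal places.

The follower Ionix best-responds to any q_G: π_I = (155 - 3Q)q_I - 25q_I.
∂π_I/∂q_I = 130 - 3q_G - 6q_I = 0 gives the reaction function q_I = (130 - 3q_G)/6.
Granite substitutes q_I(q_G) into its own profit: π_G = q_G(155 - 3q_G - (130 - 3q_G)/2) - 4q_G = (90 - (3/2)q_G)q_G - 4q_G.
The leader's first-order condition 86 - 3q_G = 0 yields q_G = 86/3.
Then q_I = (130 - 3·(86/3))/6 = 22/3.

7.33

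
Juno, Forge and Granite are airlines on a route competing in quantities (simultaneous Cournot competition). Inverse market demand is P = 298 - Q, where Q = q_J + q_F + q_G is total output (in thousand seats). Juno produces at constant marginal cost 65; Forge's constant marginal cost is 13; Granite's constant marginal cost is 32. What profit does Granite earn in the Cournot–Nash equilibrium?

4900

Juno's profit: π_J = (298 - Q)q_J - (65q_J). Setting ∂π_J/∂q_J = 0: 233 - 2q_J - (q_F + q_G) = 0.
Forge's first-order condition: 285 - 2q_F - (q_J + q_G) = 0.
Granite's first-order condition: 266 - 2q_G - (q_J + q_F) = 0.
Adding the 3 first-order conditions: 784 − 4Q = 0, so Q = 196.
Back-substituting: q_J = (233 − 196) = 37, q_F = (285 − 196) = 89, q_G = (266 − 196) = 70.
Price P = 298 - 196 = 102.
Granite's profit: (102 - 32)·70 = 4900.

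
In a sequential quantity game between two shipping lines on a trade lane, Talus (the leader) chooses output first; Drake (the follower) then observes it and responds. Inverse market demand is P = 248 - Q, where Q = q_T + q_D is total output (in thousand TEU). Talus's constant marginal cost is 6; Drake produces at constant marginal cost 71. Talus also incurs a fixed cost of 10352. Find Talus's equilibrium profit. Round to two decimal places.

Solve by backward induction. Given q_T, the follower Drake maximises π_D = (248 - q_T - q_D)q_D - 71q_D.
Setting the follower's marginal profit to zero, 177 - q_T - 2q_D = 0, i.e. q_D = (177 - q_T)/2.
Talus substitutes q_D(q_T) into its own profit: π_T = q_T(248 - q_T - (177 - q_T)/2) - 6q_T = (319/2 - (1/2)q_T)q_T - 6q_T.
The leader's first-order condition 307/2 - q_T = 0 yields q_T = 307/2.
Then q_D = (177 - 307/2)/2 = 47/4.
Price P = 248 - 661/4 = 331/4.
Talus's profit: (331/4 - 6)·(307/2) - 10352 = 1429.1250.

1429.13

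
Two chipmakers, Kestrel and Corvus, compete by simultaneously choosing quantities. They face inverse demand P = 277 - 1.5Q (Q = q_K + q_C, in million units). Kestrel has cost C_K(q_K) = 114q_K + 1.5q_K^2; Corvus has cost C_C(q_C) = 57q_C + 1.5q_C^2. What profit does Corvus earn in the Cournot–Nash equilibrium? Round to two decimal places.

3046.45

Kestrel's profit: π_K = (277 - 1.5Q)q_K - (114q_K + (3/2)q_K²). Setting ∂π_K/∂q_K = 0: 163 - 6q_K - (3/2)(q_C) = 0.
Corvus's profit: π_C = (277 - 1.5Q)q_C - (57q_C + (3/2)q_C²). Setting ∂π_C/∂q_C = 0: 220 - 6q_C - (3/2)(q_K) = 0.
Best responses: q_K = (163 - (3/2)q_C)/6, q_C = (220 - (3/2)q_K)/6.
Solving the pair: q_K = 96/5, q_C = 478/15.
Price P = 277 - (3/2)·(766/15) = 1002/5.
Corvus's profit: (1002/5)·(478/15) - 57·(478/15) - (3/2)(478/15)² = 3046.4533.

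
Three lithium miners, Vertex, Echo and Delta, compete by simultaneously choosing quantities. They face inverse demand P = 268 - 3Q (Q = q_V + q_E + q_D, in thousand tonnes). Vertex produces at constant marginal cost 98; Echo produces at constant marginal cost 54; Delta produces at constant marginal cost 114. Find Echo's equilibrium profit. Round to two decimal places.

2106.75

Vertex's profit: π_V = (268 - 3Q)q_V - (98q_V). Setting ∂π_V/∂q_V = 0: 170 - 6q_V - 3(q_E + q_D) = 0.
Echo's first-order condition: 214 - 6q_E - 3(q_V + q_D) = 0.
Delta's first-order condition: 154 - 6q_D - 3(q_V + q_E) = 0.
Adding the 3 first-order conditions: 538 − 12Q = 0, so Q = 269/6.
Back-substituting: q_V = (170 − 269/2)/3 = 71/6, q_E = (214 − 269/2)/3 = 53/2, q_D = (154 − 269/2)/3 = 13/2.
Price P = 268 - 3·(269/6) = 267/2.
Echo's profit: (267/2 - 54)·(53/2) = 2106.7500.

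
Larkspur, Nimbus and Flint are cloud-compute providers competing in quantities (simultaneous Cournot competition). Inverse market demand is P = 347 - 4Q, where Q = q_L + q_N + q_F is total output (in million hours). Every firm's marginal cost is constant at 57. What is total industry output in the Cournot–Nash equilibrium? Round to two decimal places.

Each firm earns π_i = (347 - 4Q)q_i - 57q_i.
First-order condition (treating rivals' output as given): 290 - 8q_i - 4·Σ_{j≠i} q_j = 0.
With identical firms every q_j equals q_i, so Σ_{j≠i} q_j = 2q_i and 290 = 16q_i, giving q_i = 145/8.
Total output Q = 145/8 + 145/8 + 145/8 = 435/8.

54.38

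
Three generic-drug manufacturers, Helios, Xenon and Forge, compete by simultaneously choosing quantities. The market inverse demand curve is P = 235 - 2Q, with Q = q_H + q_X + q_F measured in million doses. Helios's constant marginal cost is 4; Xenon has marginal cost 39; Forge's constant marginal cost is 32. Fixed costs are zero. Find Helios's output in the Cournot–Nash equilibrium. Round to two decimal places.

Helios's profit: π_H = (235 - 2Q)q_H - (4q_H). Setting ∂π_H/∂q_H = 0: 231 - 4q_H - 2(q_X + q_F) = 0.
Xenon's profit: π_X = (235 - 2Q)q_X - (39q_X). Setting ∂π_X/∂q_X = 0: 196 - 4q_X - 2(q_H + q_F) = 0.
Forge's profit: π_F = (235 - 2Q)q_F - (32q_F). Setting ∂π_F/∂q_F = 0: 203 - 4q_F - 2(q_H + q_X) = 0.
Adding the 3 first-order conditions: 630 − 8Q = 0, so Q = 315/4.
Back-substituting: q_H = (231 − 315/2)/2 = 147/4, q_X = (196 − 315/2)/2 = 77/4, q_F = (203 − 315/2)/2 = 91/4.

36.75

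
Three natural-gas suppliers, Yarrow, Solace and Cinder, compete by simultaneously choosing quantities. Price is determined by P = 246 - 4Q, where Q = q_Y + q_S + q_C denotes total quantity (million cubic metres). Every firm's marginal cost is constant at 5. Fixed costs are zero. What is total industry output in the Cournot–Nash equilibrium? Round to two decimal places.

45.19

A representative firm's profit is π_i = q_i(246 - 4Q) - 5q_i.
First-order condition (treating rivals' output as given): 241 - 8q_i - 4·Σ_{j≠i} q_j = 0.
With identical firms every q_j equals q_i, so Σ_{j≠i} q_j = 2q_i and 241 = 16q_i, giving q_i = 241/16.
Total output Q = 241/16 + 241/16 + 241/16 = 723/16.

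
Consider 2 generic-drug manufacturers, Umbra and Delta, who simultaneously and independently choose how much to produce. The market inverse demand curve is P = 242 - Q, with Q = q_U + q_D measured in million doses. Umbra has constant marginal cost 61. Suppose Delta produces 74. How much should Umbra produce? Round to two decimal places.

53.50

With the rival's output fixed at 74, Umbra's profit is π_U = (242 - 74 - q_U)q_U - (61q_U) = (168 - q_U)q_U - (61q_U).
∂π_U/∂q_U = 107 - 2q_U = 0, so q_U = 107/2.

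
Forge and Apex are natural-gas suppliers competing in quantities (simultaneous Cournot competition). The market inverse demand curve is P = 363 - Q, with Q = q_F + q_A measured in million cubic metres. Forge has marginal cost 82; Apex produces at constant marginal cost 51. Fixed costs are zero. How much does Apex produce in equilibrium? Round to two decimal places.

Forge's profit: π_F = (363 - Q)q_F - (82q_F). Setting ∂π_F/∂q_F = 0: 281 - 2q_F - (q_A) = 0.
Apex's first-order condition: 312 - 2q_A - (q_F) = 0.
Best responses: q_F = (281 - q_A)/2, q_A = (312 - q_F)/2.
Solving the pair: q_F = 250/3, q_A = 343/3.

114.33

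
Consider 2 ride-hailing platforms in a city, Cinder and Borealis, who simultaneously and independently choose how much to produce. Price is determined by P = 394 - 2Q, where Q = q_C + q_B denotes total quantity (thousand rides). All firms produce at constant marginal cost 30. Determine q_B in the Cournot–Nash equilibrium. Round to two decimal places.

Each firm earns π_i = (394 - 2Q)q_i - 30q_i.
First-order condition (treating rivals' output as given): 364 - 4q_i - 2q_j = 0.
By symmetry each firm produces the same amount; substituting q_j = q_i yields q_i = 364/6 = 182/3.

60.67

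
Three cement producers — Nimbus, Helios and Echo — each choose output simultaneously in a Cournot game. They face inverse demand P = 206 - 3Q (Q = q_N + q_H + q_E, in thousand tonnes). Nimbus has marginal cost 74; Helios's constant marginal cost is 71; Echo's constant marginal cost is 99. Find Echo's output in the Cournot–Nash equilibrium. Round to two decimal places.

Nimbus's profit: π_N = (206 - 3Q)q_N - (74q_N). Setting ∂π_N/∂q_N = 0: 132 - 6q_N - 3(q_H + q_E) = 0.
Helios's profit: π_H = (206 - 3Q)q_H - (71q_H). Setting ∂π_H/∂q_H = 0: 135 - 6q_H - 3(q_N + q_E) = 0.
Echo's profit: π_E = (206 - 3Q)q_E - (99q_E). Setting ∂π_E/∂q_E = 0: 107 - 6q_E - 3(q_N + q_H) = 0.
Adding the 3 first-order conditions: 374 − 12Q = 0, so Q = 187/6.
Back-substituting: q_N = (132 − 187/2)/3 = 77/6, q_H = (135 − 187/2)/3 = 83/6, q_E = (107 − 187/2)/3 = 9/2.

4.50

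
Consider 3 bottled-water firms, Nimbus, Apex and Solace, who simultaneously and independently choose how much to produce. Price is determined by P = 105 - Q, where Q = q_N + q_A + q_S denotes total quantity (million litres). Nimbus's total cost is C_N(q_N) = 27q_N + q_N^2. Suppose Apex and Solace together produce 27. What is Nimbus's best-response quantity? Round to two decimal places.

12.75

With rivals' combined output fixed at 27, Nimbus's profit is π_N = (105 - 27 - q_N)q_N - (27q_N + q_N²) = (78 - q_N)q_N - (27q_N + q_N²).
∂π_N/∂q_N = 51 - 4q_N = 0, so q_N = 51/4.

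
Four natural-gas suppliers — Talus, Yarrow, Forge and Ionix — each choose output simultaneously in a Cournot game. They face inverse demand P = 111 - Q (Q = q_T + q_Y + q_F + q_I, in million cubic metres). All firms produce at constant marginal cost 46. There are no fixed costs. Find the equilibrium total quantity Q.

52

Each firm earns π_i = (111 - Q)q_i - 46q_i.
First-order condition (treating rivals' output as given): 65 - 2q_i - Σ_{j≠i} q_j = 0.
With identical firms every q_j equals q_i, so Σ_{j≠i} q_j = 3q_i and 65 = 5q_i, giving q_i = 13.
Total output Q = 13 + 13 + 13 + 13 = 52.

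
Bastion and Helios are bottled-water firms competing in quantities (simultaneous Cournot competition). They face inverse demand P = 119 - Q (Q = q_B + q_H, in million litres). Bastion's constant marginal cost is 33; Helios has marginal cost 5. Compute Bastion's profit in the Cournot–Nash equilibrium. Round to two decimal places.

373.78

Bastion's profit: π_B = (119 - Q)q_B - (33q_B). Setting ∂π_B/∂q_B = 0: 86 - 2q_B - (q_H) = 0.
Helios's first-order condition: 114 - 2q_H - (q_B) = 0.
Best responses: q_B = (86 - q_H)/2, q_H = (114 - q_B)/2.
Substituting one into the other gives q_B = 58/3 and q_H = 142/3.
Price P = 119 - 200/3 = 157/3.
Bastion's profit: (157/3 - 33)·(58/3) = 373.7778.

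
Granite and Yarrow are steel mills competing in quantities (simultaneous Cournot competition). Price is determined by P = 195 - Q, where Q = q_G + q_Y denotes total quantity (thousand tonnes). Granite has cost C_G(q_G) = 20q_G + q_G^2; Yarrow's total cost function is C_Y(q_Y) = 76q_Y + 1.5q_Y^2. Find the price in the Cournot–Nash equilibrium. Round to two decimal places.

Granite's profit: π_G = (195 - Q)q_G - (20q_G + q_G²). Setting ∂π_G/∂q_G = 0: 175 - 4q_G - (q_Y) = 0.
Yarrow's first-order condition: 119 - 5q_Y - (q_G) = 0.
Best responses: q_G = (175 - q_Y)/4, q_Y = (119 - q_G)/5.
Solving the pair: q_G = 756/19, q_Y = 301/19.
Total output Q = 1057/19, so price P = 195 - 1057/19 = 139.3684.

139.37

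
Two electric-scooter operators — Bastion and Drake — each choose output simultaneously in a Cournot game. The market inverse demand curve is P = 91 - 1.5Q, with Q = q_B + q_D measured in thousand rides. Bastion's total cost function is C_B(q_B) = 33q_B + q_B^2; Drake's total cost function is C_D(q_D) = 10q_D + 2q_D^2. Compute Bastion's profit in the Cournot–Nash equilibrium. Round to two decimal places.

Bastion's profit: π_B = (91 - 1.5Q)q_B - (33q_B + q_B²). Setting ∂π_B/∂q_B = 0: 58 - 5q_B - (3/2)(q_D) = 0.
Drake's profit: π_D = (91 - 1.5Q)q_D - (10q_D + 2q_D²). Setting ∂π_D/∂q_D = 0: 81 - 7q_D - (3/2)(q_B) = 0.
So q_B = (58 - (3/2)q_D)/5 and q_D = (81 - (3/2)q_B)/7.
Substituting one into the other gives q_B = 1138/131 and q_D = 1272/131.
Price P = 91 - (3/2)·18.3969 = 63.4046.
Bastion's profit: 63.4046·(1138/131) - 33·(1138/131) - (1138/131)² = 188.6609.

188.66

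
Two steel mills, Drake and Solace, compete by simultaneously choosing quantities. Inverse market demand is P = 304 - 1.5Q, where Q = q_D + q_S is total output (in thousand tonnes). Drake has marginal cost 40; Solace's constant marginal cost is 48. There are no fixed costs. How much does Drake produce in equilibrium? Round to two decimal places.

Drake's profit: π_D = (304 - 1.5Q)q_D - (40q_D). Setting ∂π_D/∂q_D = 0: 264 - 3q_D - (3/2)(q_S) = 0.
Solace's profit: π_S = (304 - 1.5Q)q_S - (48q_S). Setting ∂π_S/∂q_S = 0: 256 - 3q_S - (3/2)(q_D) = 0.
So q_D = (264 - (3/2)q_S)/3 and q_S = (256 - (3/2)q_D)/3.
Substituting one into the other gives q_D = 544/9 and q_S = 496/9.

60.44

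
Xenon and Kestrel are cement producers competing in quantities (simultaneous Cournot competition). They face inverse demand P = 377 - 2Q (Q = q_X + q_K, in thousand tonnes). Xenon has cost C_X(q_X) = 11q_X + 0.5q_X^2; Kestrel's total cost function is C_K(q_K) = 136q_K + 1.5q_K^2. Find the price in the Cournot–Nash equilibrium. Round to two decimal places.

Xenon's profit: π_X = (377 - 2Q)q_X - (11q_X + (1/2)q_X²). Setting ∂π_X/∂q_X = 0: 366 - 5q_X - 2(q_K) = 0.
Kestrel's first-order condition: 241 - 7q_K - 2(q_X) = 0.
So q_X = (366 - 2q_K)/5 and q_K = (241 - 2q_X)/7.
Substituting one into the other gives q_X = 67.0968 and q_K = 473/31.
Total output Q = 82.3548, so price P = 377 - 2·82.3548 = 212.2903.

212.29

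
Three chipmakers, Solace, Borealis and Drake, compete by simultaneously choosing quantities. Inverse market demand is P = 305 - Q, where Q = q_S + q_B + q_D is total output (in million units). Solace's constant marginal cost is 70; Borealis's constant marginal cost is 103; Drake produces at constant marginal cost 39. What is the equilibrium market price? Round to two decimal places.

129.25

Solace's profit: π_S = (305 - Q)q_S - (70q_S). Setting ∂π_S/∂q_S = 0: 235 - 2q_S - (q_B + q_D) = 0.
Borealis's first-order condition: 202 - 2q_B - (q_S + q_D) = 0.
Drake's profit: π_D = (305 - Q)q_D - (39q_D). Setting ∂π_D/∂q_D = 0: 266 - 2q_D - (q_S + q_B) = 0.
Adding the 3 first-order conditions: 703 − 4Q = 0, so Q = 703/4.
Back-substituting: q_S = (235 − 703/4) = 237/4, q_B = (202 − 703/4) = 105/4, q_D = (266 − 703/4) = 361/4.
Total output Q = 703/4, so price P = 305 - 703/4 = 517/4.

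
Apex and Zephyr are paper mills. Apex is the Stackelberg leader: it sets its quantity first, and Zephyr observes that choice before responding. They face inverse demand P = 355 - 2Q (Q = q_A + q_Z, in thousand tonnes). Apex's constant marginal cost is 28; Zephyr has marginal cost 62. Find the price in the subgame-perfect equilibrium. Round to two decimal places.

118.25

The follower Zephyr best-responds to any q_A: π_Z = (355 - 2Q)q_Z - 62q_Z.
Setting the follower's marginal profit to zero, 293 - 2q_A - 4q_Z = 0, i.e. q_Z = (293 - 2q_A)/4.
The leader anticipates this reaction. Substituting into P = 355 - 2Q gives P = 417/2 - q_A, so π_A = (417/2 - q_A)q_A - 28q_A.
The leader's first-order condition 361/2 - 2q_A = 0 yields q_A = 361/4.
Then q_Z = (293 - 2·(361/4))/4 = 225/8.
Total output Q = 947/8, so price P = 355 - 2·(947/8) = 473/4.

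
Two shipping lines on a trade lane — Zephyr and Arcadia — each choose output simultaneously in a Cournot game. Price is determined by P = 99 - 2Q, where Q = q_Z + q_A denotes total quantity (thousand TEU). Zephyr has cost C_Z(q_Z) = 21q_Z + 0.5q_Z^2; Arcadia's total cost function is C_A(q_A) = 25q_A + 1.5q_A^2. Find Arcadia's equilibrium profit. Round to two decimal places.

166.79

Zephyr's profit: π_Z = (99 - 2Q)q_Z - (21q_Z + (1/2)q_Z²). Setting ∂π_Z/∂q_Z = 0: 78 - 5q_Z - 2(q_A) = 0.
Arcadia's first-order condition: 74 - 7q_A - 2(q_Z) = 0.
Best responses: q_Z = (78 - 2q_A)/5, q_A = (74 - 2q_Z)/7.
Solving the pair: q_Z = 398/31, q_A = 214/31.
Price P = 99 - 2·(612/31) = 1845/31.
Arcadia's profit: (1845/31)·(214/31) - 25·(214/31) - (3/2)(214/31)² = 166.7908.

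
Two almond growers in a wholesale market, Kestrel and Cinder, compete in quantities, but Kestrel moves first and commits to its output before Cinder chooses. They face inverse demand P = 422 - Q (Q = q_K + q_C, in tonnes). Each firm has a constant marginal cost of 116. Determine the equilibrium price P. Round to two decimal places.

192.50

Solve by backward induction. Given q_K, the follower Cinder maximises π_C = (422 - q_K - q_C)q_C - 116q_C.
Follower FOC: 306 - q_K - 2q_C = 0, so q_C(q_K) = (306 - q_K)/2.
Kestrel substitutes q_C(q_K) into its own profit: π_K = q_K(422 - q_K - (306 - q_K)/2) - 116q_K = (269 - (1/2)q_K)q_K - 116q_K.
The leader's first-order condition 153 - q_K = 0 yields q_K = 153.
Then q_C = (306 - 153)/2 = 153/2.
Total output Q = 459/2, so price P = 422 - 459/2 = 385/2.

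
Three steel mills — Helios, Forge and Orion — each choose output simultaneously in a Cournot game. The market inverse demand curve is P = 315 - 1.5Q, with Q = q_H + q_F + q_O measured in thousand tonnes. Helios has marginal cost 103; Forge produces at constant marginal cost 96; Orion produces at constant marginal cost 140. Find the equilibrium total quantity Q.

Helios's profit: π_H = (315 - 1.5Q)q_H - (103q_H). Setting ∂π_H/∂q_H = 0: 212 - 3q_H - (3/2)(q_F + q_O) = 0.
Forge's profit: π_F = (315 - 1.5Q)q_F - (96q_F). Setting ∂π_F/∂q_F = 0: 219 - 3q_F - (3/2)(q_H + q_O) = 0.
Orion's profit: π_O = (315 - 1.5Q)q_O - (140q_O). Setting ∂π_O/∂q_O = 0: 175 - 3q_O - (3/2)(q_H + q_F) = 0.
Adding the 3 conditions: 606 − 3Q − 3Q = 0, i.e. Q = 101.
Back-substituting: q_H = (212 − 303/2)/(3/2) = 121/3, q_F = (219 − 303/2)/(3/2) = 45, q_O = (175 − 303/2)/(3/2) = 47/3.
Total output Q = 121/3 + 45 + 47/3 = 101.

101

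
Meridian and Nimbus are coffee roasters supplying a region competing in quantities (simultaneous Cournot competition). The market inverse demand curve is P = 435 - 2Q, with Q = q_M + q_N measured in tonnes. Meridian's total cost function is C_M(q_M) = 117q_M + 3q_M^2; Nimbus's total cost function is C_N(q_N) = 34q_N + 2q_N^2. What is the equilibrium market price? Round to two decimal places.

Meridian's profit: π_M = (435 - 2Q)q_M - (117q_M + 3q_M²). Setting ∂π_M/∂q_M = 0: 318 - 10q_M - 2(q_N) = 0.
Nimbus's profit: π_N = (435 - 2Q)q_N - (34q_N + 2q_N²). Setting ∂π_N/∂q_N = 0: 401 - 8q_N - 2(q_M) = 0.
So q_M = (318 - 2q_N)/10 and q_N = (401 - 2q_M)/8.
Solving the pair: q_M = 871/38, q_N = 1687/38.
Total output Q = 1279/19, so price P = 435 - 2·(1279/19) = 300.3684.

300.37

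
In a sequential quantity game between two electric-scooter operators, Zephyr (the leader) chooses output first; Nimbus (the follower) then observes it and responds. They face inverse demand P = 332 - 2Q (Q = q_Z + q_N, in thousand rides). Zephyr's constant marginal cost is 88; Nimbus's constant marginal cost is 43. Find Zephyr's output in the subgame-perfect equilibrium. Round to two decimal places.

49.75

The follower Nimbus best-responds to any q_Z: π_N = (332 - 2Q)q_N - 43q_N.
Follower FOC: 289 - 2q_Z - 4q_N = 0, so q_N(q_Z) = (289 - 2q_Z)/4.
The leader anticipates this reaction. Substituting into P = 332 - 2Q gives P = 375/2 - q_Z, so π_Z = (375/2 - q_Z)q_Z - 88q_Z.
Leader FOC: 199/2 - 2q_Z = 0, so q_Z = 199/4.
Then q_N = (289 - 2·(199/4))/4 = 379/8.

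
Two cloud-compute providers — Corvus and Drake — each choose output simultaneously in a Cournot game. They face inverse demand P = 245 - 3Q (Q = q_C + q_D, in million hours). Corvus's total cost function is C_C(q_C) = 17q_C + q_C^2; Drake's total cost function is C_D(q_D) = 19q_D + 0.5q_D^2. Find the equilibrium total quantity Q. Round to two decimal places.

Corvus's profit: π_C = (245 - 3Q)q_C - (17q_C + q_C²). Setting ∂π_C/∂q_C = 0: 228 - 8q_C - 3(q_D) = 0.
Drake's profit: π_D = (245 - 3Q)q_D - (19q_D + (1/2)q_D²). Setting ∂π_D/∂q_D = 0: 226 - 7q_D - 3(q_C) = 0.
So q_C = (228 - 3q_D)/8 and q_D = (226 - 3q_C)/7.
Substituting one into the other gives q_C = 918/47 and q_D = 1124/47.
Total output Q = 918/47 + 1124/47 = 43.4468.

43.45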